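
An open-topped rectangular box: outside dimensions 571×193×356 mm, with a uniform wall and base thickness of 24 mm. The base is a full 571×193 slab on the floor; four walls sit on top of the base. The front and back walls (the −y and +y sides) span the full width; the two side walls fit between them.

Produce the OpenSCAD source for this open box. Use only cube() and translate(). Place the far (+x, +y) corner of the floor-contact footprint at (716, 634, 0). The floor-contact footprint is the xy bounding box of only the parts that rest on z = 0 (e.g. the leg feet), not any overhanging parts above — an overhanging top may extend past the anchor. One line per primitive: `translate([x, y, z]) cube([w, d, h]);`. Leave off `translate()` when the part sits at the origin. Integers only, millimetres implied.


translate([145, 441, 0]) cube([571, 193, 24]);
translate([145, 441, 24]) cube([571, 24, 332]);
translate([145, 610, 24]) cube([571, 24, 332]);
translate([145, 465, 24]) cube([24, 145, 332]);
translate([692, 465, 24]) cube([24, 145, 332]);


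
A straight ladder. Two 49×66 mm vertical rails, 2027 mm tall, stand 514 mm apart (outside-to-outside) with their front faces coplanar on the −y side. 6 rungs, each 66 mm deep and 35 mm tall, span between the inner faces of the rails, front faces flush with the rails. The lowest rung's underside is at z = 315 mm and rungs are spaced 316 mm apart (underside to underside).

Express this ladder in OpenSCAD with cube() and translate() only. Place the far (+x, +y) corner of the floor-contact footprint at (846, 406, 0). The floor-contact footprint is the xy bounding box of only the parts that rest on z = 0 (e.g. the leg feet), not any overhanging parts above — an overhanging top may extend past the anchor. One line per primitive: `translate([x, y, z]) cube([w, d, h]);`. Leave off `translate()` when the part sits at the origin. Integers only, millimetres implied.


translate([332, 340, 0]) cube([49, 66, 2027]);
translate([797, 340, 0]) cube([49, 66, 2027]);
translate([381, 340, 315]) cube([416, 66, 35]);
translate([381, 340, 631]) cube([416, 66, 35]);
translate([381, 340, 947]) cube([416, 66, 35]);
translate([381, 340, 1263]) cube([416, 66, 35]);
translate([381, 340, 1579]) cube([416, 66, 35]);
translate([381, 340, 1895]) cube([416, 66, 35]);


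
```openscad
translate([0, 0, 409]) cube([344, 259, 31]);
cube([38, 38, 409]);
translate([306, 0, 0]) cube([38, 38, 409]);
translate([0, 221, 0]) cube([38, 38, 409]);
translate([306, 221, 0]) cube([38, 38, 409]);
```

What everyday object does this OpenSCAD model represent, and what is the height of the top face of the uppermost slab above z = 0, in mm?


A stool. The seat height is 440 mm.

A 344×259×31 slab at z = 409 on four corner posts — a stool. The seat top is 409 + 31 = 440 mm.


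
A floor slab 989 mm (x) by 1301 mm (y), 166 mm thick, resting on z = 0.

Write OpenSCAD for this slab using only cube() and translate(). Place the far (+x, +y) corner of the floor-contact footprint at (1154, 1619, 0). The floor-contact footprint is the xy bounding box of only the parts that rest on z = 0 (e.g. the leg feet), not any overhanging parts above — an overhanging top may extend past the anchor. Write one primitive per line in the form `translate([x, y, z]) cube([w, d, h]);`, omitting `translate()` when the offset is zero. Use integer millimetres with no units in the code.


translate([165, 318, 0]) cube([989, 1301, 166]);


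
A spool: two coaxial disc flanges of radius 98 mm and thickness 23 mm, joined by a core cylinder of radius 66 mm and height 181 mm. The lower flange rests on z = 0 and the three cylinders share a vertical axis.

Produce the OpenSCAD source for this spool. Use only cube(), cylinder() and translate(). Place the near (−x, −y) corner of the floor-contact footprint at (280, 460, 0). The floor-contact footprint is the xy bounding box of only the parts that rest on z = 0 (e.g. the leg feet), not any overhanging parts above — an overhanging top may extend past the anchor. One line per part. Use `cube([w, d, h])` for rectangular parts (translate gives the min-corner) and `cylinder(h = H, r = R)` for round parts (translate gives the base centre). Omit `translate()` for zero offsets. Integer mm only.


translate([378, 558, 0]) cylinder(h = 23, r = 98);
translate([378, 558, 23]) cylinder(h = 181, r = 66);
translate([378, 558, 204]) cylinder(h = 23, r = 98);


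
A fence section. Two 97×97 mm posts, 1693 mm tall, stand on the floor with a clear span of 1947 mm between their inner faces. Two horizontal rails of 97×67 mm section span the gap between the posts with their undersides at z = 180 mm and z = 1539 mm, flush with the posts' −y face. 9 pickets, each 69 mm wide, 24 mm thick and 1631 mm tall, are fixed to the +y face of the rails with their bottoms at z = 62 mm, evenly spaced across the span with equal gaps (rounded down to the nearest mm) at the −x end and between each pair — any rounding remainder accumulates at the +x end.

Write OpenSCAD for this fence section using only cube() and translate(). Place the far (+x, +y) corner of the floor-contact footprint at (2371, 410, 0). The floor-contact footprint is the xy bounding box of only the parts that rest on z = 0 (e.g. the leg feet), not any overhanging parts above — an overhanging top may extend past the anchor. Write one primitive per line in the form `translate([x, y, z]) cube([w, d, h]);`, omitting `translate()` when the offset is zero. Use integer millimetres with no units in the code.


translate([230, 313, 0]) cube([97, 97, 1693]);
translate([2274, 313, 0]) cube([97, 97, 1693]);
translate([327, 313, 180]) cube([1947, 97, 67]);
translate([327, 313, 1539]) cube([1947, 97, 67]);
translate([459, 410, 62]) cube([69, 24, 1631]);
translate([660, 410, 62]) cube([69, 24, 1631]);
translate([861, 410, 62]) cube([69, 24, 1631]);
translate([1062, 410, 62]) cube([69, 24, 1631]);
translate([1263, 410, 62]) cube([69, 24, 1631]);
translate([1464, 410, 62]) cube([69, 24, 1631]);
translate([1665, 410, 62]) cube([69, 24, 1631]);
translate([1866, 410, 62]) cube([69, 24, 1631]);
translate([2067, 410, 62]) cube([69, 24, 1631]);


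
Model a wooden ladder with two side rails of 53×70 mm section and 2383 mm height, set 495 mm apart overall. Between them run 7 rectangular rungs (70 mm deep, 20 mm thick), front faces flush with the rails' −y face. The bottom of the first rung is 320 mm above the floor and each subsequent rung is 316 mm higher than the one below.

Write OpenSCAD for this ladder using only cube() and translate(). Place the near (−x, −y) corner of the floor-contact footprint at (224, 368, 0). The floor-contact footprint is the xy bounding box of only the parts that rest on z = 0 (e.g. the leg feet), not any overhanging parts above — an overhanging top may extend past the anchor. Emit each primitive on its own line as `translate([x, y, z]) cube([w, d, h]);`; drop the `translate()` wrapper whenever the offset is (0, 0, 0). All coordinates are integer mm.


// rung span = 495 - 2*53 = 389
// rung[k] z = 320 + k*316
translate([224, 368, 0]) cube([53, 70, 2383]);
translate([666, 368, 0]) cube([53, 70, 2383]);
translate([277, 368, 320]) cube([389, 70, 20]);
translate([277, 368, 636]) cube([389, 70, 20]);
translate([277, 368, 952]) cube([389, 70, 20]);
translate([277, 368, 1268]) cube([389, 70, 20]);
translate([277, 368, 1584]) cube([389, 70, 20]);
translate([277, 368, 1900]) cube([389, 70, 20]);
translate([277, 368, 2216]) cube([389, 70, 20]);


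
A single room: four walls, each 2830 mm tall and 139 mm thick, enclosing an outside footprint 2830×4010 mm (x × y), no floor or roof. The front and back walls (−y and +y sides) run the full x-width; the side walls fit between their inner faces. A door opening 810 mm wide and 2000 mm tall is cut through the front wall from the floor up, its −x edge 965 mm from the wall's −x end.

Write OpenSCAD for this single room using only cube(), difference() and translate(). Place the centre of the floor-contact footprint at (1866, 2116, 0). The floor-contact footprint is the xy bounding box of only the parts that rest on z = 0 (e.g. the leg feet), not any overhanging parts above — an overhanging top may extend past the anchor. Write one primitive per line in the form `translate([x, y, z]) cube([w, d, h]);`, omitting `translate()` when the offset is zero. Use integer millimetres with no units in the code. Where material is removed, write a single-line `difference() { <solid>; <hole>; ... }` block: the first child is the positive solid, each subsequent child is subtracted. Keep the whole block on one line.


difference() { translate([451, 111, 0]) cube([2830, 139, 2830]); translate([1416, 111, 0]) cube([810, 139, 2000]); }
translate([451, 3982, 0]) cube([2830, 139, 2830]);
translate([451, 250, 0]) cube([139, 3732, 2830]);
translate([3142, 250, 0]) cube([139, 3732, 2830]);


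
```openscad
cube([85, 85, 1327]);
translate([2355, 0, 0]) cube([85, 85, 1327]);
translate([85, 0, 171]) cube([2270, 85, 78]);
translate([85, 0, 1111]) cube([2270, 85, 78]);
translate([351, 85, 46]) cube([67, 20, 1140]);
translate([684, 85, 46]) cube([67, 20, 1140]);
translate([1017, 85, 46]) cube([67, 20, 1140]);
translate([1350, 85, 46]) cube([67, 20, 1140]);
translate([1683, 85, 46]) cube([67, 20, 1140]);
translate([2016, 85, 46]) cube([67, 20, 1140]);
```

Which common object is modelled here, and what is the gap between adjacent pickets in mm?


A fence section. The picket gap is 266 mm.

Two posts, two rails, 6 pickets — a fence section. Span 2270 mm holds 6 pickets of 67 mm with 7 equal gaps: ⌊(2270 − 6·67) / 7⌋ = 266 mm.


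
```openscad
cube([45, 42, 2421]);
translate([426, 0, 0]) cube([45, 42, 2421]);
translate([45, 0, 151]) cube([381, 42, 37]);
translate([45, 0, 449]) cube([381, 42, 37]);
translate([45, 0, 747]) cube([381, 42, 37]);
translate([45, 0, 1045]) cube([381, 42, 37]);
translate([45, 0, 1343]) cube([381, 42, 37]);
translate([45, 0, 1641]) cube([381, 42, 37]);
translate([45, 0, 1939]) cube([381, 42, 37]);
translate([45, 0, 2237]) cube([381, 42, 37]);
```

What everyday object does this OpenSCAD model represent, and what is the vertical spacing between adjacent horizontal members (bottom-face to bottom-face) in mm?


A ladder. The rung spacing is 298 mm.

Two tall 45×42 posts with 8 short bars between them — a ladder. Adjacent rungs sit at z = 151 and z = 449, so the spacing is 449 − 151 = 298 mm.


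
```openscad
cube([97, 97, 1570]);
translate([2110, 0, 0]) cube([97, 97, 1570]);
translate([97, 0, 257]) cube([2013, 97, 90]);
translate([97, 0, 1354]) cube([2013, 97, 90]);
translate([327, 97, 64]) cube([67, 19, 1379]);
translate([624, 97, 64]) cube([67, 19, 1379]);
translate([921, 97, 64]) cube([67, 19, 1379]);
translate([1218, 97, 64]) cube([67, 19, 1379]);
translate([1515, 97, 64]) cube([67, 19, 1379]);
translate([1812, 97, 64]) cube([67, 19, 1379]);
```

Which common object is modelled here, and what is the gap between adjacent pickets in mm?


A fence section. The picket gap is 230 mm.

Two posts, two rails, 6 pickets — a fence section. Span 2013 mm holds 6 pickets of 67 mm with 7 equal gaps: ⌊(2013 − 6·67) / 7⌋ = 230 mm.


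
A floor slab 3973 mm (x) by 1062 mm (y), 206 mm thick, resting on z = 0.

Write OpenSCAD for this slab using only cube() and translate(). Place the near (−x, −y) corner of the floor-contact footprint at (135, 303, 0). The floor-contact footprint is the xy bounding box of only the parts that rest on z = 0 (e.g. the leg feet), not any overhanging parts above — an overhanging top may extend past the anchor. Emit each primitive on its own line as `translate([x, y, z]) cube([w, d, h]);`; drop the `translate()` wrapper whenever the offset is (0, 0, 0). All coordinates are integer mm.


translate([135, 303, 0]) cube([3973, 1062, 206]);


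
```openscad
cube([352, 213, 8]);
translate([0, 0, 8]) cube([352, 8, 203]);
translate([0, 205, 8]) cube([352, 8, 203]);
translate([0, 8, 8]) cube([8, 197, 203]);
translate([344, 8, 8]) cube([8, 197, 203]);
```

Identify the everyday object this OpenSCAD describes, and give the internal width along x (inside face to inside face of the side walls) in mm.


An open box. The internal width is 336 mm.

A 352×213 base slab with four walls standing on it — an open box. The base is 352 mm wide and the walls are 8 mm thick, so the internal width is 352 − 2 × 8 = 336 mm.


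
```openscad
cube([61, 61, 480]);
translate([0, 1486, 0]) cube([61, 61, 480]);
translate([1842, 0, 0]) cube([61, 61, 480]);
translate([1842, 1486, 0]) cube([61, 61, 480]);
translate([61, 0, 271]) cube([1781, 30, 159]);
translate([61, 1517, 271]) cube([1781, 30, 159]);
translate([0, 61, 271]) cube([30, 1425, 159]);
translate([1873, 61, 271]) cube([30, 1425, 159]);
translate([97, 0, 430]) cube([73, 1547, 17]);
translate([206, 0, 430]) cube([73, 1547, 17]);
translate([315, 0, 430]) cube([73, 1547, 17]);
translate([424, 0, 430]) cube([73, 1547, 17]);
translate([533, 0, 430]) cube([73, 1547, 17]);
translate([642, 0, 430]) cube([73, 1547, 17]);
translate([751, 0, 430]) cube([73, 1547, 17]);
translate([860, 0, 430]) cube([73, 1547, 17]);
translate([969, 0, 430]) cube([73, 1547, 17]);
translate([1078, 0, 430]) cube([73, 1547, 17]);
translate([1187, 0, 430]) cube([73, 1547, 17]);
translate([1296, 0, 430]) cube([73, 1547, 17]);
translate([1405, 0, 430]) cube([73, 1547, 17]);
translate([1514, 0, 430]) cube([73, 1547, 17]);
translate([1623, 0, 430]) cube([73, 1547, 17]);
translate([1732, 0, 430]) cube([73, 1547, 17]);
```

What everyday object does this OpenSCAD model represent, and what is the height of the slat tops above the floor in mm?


A bed frame. The slat-top height is 447 mm.

Four posts, four rails, and a row of slats — a bed frame. Slats sit on the rails at z = 271 + 159 = 430; with slat thickness 17, the top is 447 mm.


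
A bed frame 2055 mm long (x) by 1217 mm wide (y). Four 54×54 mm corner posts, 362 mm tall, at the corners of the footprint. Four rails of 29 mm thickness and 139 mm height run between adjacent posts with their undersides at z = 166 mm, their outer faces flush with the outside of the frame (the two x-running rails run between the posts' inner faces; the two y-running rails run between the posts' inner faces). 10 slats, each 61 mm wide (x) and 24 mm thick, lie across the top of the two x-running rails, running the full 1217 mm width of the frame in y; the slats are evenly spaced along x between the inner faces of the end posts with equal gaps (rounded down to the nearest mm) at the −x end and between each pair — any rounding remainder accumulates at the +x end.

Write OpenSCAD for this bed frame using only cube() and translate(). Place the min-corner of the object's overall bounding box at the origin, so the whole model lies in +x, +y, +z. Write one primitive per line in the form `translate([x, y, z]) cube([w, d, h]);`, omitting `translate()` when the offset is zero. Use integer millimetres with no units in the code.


// slat z = rail_z + rail_h = 166 + 139 = 305
// slat gap = ⌊(1947 − 10·61) / 11⌋ = 121
cube([54, 54, 362]);
translate([0, 1163, 0]) cube([54, 54, 362]);
translate([2001, 0, 0]) cube([54, 54, 362]);
translate([2001, 1163, 0]) cube([54, 54, 362]);
translate([54, 0, 166]) cube([1947, 29, 139]);
translate([54, 1188, 166]) cube([1947, 29, 139]);
translate([0, 54, 166]) cube([29, 1109, 139]);
translate([2026, 54, 166]) cube([29, 1109, 139]);
translate([175, 0, 305]) cube([61, 1217, 24]);
translate([357, 0, 305]) cube([61, 1217, 24]);
translate([539, 0, 305]) cube([61, 1217, 24]);
translate([721, 0, 305]) cube([61, 1217, 24]);
translate([903, 0, 305]) cube([61, 1217, 24]);
translate([1085, 0, 305]) cube([61, 1217, 24]);
translate([1267, 0, 305]) cube([61, 1217, 24]);
translate([1449, 0, 305]) cube([61, 1217, 24]);
translate([1631, 0, 305]) cube([61, 1217, 24]);
translate([1813, 0, 305]) cube([61, 1217, 24]);


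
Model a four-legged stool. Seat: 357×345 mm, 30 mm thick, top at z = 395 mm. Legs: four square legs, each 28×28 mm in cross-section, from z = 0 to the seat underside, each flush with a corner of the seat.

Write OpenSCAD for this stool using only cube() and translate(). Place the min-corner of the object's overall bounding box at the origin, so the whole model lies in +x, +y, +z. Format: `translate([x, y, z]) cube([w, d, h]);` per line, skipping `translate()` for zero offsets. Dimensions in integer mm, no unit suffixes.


translate([0, 0, 365]) cube([357, 345, 30]);
cube([28, 28, 365]);
translate([329, 0, 0]) cube([28, 28, 365]);
translate([0, 317, 0]) cube([28, 28, 365]);
translate([329, 317, 0]) cube([28, 28, 365]);


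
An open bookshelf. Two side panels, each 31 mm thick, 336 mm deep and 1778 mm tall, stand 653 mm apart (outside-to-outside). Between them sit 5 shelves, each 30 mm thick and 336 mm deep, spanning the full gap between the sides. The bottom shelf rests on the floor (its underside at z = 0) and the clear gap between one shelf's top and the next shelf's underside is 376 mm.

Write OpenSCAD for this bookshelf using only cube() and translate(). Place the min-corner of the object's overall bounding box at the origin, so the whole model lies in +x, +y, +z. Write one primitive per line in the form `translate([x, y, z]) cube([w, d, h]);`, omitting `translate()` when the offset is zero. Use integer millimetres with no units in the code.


cube([31, 336, 1778]);
translate([622, 0, 0]) cube([31, 336, 1778]);
translate([31, 0, 0]) cube([591, 336, 30]);
translate([31, 0, 406]) cube([591, 336, 30]);
translate([31, 0, 812]) cube([591, 336, 30]);
translate([31, 0, 1218]) cube([591, 336, 30]);
translate([31, 0, 1624]) cube([591, 336, 30]);


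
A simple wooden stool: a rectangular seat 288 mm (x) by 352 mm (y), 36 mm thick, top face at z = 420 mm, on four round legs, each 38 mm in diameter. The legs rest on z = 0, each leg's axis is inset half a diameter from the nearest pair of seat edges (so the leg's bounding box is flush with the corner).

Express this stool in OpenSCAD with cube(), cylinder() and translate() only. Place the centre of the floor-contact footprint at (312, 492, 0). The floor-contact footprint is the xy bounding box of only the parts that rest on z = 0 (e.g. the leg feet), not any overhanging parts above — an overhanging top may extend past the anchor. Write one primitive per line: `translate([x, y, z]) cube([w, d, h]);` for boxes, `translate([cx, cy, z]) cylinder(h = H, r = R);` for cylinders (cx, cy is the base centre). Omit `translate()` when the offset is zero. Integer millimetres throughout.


translate([168, 316, 384]) cube([288, 352, 36]);
translate([187, 335, 0]) cylinder(h = 384, r = 19);
translate([437, 335, 0]) cylinder(h = 384, r = 19);
translate([187, 649, 0]) cylinder(h = 384, r = 19);
translate([437, 649, 0]) cylinder(h = 384, r = 19);


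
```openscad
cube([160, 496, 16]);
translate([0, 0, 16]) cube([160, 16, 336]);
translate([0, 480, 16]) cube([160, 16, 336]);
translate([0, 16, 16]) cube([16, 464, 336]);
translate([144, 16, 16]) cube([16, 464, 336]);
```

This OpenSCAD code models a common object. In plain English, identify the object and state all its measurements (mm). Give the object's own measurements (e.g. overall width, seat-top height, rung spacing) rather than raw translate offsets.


An open-topped rectangular box: outside dimensions 160×496×352 mm, with a uniform wall and base thickness of 16 mm. The base is a full 160×496 slab on the floor; four walls sit on top of the base. The front and back walls (the −y and +y sides) span the full width; the two side walls fit between them.


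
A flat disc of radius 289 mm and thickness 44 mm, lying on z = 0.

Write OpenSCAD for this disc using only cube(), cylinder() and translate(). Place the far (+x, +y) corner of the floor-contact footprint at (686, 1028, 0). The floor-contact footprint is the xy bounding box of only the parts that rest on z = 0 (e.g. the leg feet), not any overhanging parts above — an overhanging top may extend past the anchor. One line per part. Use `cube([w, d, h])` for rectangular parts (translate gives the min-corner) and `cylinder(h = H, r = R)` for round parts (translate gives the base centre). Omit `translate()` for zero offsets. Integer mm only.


translate([397, 739, 0]) cylinder(h = 44, r = 289);


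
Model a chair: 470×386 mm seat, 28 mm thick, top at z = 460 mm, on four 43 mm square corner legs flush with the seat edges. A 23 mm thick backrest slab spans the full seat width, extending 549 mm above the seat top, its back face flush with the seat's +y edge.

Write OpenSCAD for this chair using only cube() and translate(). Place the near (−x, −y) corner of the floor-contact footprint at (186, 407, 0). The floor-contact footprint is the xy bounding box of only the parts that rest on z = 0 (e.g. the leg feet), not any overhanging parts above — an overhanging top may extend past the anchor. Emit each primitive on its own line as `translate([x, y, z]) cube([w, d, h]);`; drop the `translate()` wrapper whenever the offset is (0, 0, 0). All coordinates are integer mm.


translate([186, 407, 432]) cube([470, 386, 28]);
translate([186, 407, 0]) cube([43, 43, 432]);
translate([613, 407, 0]) cube([43, 43, 432]);
translate([186, 750, 0]) cube([43, 43, 432]);
translate([613, 750, 0]) cube([43, 43, 432]);
translate([186, 770, 460]) cube([470, 23, 549]);


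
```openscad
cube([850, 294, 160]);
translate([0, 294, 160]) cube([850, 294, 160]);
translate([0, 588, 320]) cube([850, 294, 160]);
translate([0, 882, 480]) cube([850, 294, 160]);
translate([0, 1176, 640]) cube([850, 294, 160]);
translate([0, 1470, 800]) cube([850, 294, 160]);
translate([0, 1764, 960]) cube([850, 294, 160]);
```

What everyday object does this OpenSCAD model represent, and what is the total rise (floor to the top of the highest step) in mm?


A staircase. The total rise is 1120 mm.

7 identical blocks, each offset up and back from the previous — a staircase. Each step is 160 mm tall and there are 7 of them, so the total rise is 7 × 160 = 1120 mm.


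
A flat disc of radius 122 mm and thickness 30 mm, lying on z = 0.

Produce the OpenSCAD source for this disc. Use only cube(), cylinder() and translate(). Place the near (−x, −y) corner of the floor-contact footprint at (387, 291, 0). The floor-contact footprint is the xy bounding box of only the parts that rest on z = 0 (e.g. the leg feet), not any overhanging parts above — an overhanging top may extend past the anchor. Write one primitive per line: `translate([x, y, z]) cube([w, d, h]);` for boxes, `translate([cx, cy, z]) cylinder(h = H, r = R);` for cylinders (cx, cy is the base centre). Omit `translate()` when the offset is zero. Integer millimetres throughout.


translate([509, 413, 0]) cylinder(h = 30, r = 122);


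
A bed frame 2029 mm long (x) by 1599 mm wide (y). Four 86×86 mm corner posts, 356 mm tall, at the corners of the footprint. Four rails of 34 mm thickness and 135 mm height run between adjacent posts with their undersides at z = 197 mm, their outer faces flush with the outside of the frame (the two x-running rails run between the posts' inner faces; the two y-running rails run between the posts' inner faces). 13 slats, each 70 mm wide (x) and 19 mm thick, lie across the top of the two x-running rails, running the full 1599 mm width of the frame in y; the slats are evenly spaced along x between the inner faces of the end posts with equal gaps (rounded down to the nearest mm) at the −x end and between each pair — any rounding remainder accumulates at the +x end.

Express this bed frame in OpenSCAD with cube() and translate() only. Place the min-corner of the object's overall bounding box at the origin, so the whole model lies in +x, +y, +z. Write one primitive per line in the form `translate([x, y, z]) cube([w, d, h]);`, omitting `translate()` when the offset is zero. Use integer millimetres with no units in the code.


cube([86, 86, 356]);
translate([0, 1513, 0]) cube([86, 86, 356]);
translate([1943, 0, 0]) cube([86, 86, 356]);
translate([1943, 1513, 0]) cube([86, 86, 356]);
translate([86, 0, 197]) cube([1857, 34, 135]);
translate([86, 1565, 197]) cube([1857, 34, 135]);
translate([0, 86, 197]) cube([34, 1427, 135]);
translate([1995, 86, 197]) cube([34, 1427, 135]);
translate([153, 0, 332]) cube([70, 1599, 19]);
translate([290, 0, 332]) cube([70, 1599, 19]);
translate([427, 0, 332]) cube([70, 1599, 19]);
translate([564, 0, 332]) cube([70, 1599, 19]);
translate([701, 0, 332]) cube([70, 1599, 19]);
translate([838, 0, 332]) cube([70, 1599, 19]);
translate([975, 0, 332]) cube([70, 1599, 19]);
translate([1112, 0, 332]) cube([70, 1599, 19]);
translate([1249, 0, 332]) cube([70, 1599, 19]);
translate([1386, 0, 332]) cube([70, 1599, 19]);
translate([1523, 0, 332]) cube([70, 1599, 19]);
translate([1660, 0, 332]) cube([70, 1599, 19]);
translate([1797, 0, 332]) cube([70, 1599, 19]);


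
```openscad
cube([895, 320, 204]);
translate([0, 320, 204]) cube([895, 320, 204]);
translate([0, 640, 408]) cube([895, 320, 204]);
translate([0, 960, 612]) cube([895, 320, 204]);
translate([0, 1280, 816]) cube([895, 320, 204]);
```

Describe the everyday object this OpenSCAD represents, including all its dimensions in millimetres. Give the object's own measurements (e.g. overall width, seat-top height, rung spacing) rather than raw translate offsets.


A straight staircase of 5 solid steps. Each step is 895 mm wide (x), 320 mm deep (y, the going) and 204 mm tall (the rise). The first step rests on the floor; each subsequent step sits one going further in +y and one rise higher in +z, directly behind and above the previous step with no overlap.


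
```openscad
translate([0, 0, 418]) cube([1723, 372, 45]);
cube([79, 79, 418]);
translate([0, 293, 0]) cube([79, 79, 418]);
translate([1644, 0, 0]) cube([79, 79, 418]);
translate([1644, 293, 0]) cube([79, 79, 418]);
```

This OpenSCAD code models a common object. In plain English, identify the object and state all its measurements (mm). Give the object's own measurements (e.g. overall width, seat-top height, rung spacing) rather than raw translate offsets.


A bench: a 1723×372 mm seat slab, 45 mm thick, top at z = 463 mm, on four 79×79 mm square legs flush with the seat corners and standing on z = 0.


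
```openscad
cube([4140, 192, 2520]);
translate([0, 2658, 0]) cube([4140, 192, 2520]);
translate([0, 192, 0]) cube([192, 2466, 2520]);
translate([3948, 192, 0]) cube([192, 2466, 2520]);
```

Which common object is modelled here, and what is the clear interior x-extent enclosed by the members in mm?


A house (or room) frame. The interior width is 3756 mm.

Four 2520 mm walls enclosing a rectangle with no floor or roof — a room or house frame. Outside width is 4140 mm and wall thickness is 192 mm, so the interior width is 4140 − 2 × 192 = 3756 mm.


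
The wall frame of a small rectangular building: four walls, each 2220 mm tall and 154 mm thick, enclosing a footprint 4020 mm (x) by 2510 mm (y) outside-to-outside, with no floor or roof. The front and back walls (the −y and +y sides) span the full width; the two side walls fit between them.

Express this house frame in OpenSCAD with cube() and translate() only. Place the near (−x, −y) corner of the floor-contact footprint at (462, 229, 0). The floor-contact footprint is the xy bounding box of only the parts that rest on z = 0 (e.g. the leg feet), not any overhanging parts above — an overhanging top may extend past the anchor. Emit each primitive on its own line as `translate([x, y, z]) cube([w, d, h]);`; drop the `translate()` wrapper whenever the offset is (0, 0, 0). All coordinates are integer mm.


translate([462, 229, 0]) cube([4020, 154, 2220]);
translate([462, 2585, 0]) cube([4020, 154, 2220]);
translate([462, 383, 0]) cube([154, 2202, 2220]);
translate([4328, 383, 0]) cube([154, 2202, 2220]);


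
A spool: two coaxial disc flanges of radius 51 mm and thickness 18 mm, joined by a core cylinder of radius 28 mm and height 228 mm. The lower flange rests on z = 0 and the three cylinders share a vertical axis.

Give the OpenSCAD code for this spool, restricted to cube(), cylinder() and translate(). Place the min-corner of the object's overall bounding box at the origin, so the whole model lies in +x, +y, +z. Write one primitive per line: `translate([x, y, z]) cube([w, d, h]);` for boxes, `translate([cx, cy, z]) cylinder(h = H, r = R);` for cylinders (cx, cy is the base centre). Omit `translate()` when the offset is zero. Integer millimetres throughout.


translate([51, 51, 0]) cylinder(h = 18, r = 51);
translate([51, 51, 18]) cylinder(h = 228, r = 28);
translate([51, 51, 246]) cylinder(h = 18, r = 51);


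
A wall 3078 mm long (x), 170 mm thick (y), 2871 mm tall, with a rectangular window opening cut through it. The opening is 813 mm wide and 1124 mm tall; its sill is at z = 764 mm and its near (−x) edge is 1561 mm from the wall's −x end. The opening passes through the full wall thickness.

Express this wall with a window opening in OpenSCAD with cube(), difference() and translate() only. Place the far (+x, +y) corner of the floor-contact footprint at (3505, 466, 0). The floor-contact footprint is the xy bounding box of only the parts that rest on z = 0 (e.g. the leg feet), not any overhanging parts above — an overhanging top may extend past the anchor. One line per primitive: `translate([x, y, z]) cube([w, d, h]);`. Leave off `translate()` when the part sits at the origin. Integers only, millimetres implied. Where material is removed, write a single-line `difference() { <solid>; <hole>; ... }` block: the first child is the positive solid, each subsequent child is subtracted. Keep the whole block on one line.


difference() { translate([427, 296, 0]) cube([3078, 170, 2871]); translate([1988, 296, 764]) cube([813, 170, 1124]); }


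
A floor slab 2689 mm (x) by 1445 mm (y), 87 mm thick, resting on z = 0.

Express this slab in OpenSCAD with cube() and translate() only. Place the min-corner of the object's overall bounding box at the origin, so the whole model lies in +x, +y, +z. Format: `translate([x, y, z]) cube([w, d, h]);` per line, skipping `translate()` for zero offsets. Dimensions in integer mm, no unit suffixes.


cube([2689, 1445, 87]);


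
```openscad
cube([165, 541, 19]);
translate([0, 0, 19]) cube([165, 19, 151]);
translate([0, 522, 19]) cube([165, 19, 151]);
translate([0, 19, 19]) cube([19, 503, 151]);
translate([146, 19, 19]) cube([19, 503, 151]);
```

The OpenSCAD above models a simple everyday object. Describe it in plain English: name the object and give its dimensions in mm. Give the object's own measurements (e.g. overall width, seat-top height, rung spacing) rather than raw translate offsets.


An open-topped rectangular box: outside dimensions 165×541×170 mm, with a uniform wall and base thickness of 19 mm. The base is a full 165×541 slab on the floor; four walls sit on top of the base. The front and back walls (the −y and +y sides) span the full width; the two side walls fit between them.


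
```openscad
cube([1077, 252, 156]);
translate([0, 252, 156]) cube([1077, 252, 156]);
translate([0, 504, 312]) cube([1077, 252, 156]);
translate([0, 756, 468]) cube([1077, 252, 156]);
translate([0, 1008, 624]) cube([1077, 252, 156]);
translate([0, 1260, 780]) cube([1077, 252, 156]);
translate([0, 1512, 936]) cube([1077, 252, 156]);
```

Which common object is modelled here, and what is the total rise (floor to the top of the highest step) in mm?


A staircase. The total rise is 1092 mm.

7 identical blocks, each offset up and back from the previous — a staircase. Each step is 156 mm tall and there are 7 of them, so the total rise is 7 × 156 = 1092 mm.


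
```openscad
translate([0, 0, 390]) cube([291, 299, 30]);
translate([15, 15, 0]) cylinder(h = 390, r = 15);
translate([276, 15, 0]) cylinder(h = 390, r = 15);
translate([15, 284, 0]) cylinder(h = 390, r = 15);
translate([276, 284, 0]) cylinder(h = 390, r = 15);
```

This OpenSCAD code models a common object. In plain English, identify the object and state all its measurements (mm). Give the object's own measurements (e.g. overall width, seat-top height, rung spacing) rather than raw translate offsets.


A simple wooden stool: a rectangular seat 291 mm (x) by 299 mm (y), 30 mm thick, top face at z = 420 mm, on four round legs, each 30 mm in diameter. The legs rest on z = 0, each leg's axis is inset half a diameter from the nearest pair of seat edges (so the leg's bounding box is flush with the corner).


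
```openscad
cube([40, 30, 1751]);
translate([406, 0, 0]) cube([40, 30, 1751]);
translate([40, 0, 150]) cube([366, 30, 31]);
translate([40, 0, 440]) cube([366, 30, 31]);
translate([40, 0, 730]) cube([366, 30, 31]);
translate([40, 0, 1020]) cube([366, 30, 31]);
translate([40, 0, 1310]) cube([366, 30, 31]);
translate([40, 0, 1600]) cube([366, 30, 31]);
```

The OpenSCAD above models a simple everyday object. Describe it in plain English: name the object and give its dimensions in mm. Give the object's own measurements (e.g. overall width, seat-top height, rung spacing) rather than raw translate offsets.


A straight ladder. Two 40×30 mm vertical rails, 1751 mm tall, stand 446 mm apart (outside-to-outside) with their front faces coplanar on the −y side. 6 rungs, each 30 mm deep and 31 mm tall, span between the inner faces of the rails, front faces flush with the rails. The lowest rung's underside is at z = 150 mm and rungs are spaced 290 mm apart (underside to underside).


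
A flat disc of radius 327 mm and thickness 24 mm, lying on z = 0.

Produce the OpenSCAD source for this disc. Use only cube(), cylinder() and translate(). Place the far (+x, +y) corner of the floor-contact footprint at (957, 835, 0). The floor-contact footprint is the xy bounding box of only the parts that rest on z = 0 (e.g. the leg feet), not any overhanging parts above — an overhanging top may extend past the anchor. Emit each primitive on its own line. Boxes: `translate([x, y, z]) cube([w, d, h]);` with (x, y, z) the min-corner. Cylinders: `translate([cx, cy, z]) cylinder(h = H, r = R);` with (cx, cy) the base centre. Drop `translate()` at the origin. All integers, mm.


translate([630, 508, 0]) cylinder(h = 24, r = 327);


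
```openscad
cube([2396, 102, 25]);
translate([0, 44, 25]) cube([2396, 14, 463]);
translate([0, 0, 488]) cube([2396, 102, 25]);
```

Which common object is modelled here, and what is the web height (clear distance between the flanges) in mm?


An I-beam. The web height is 463 mm.

Two wide flanges with a thin centred web — an I-beam. Overall 513 mm minus two 25 mm flanges gives a web of 513 − 2·25 = 463 mm.


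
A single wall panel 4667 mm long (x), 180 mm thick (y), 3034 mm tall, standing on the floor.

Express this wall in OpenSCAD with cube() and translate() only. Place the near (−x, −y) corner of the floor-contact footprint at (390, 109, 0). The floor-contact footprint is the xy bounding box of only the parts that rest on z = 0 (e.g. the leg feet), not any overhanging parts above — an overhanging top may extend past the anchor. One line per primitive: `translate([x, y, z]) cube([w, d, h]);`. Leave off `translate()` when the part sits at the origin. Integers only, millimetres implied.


translate([390, 109, 0]) cube([4667, 180, 3034]);


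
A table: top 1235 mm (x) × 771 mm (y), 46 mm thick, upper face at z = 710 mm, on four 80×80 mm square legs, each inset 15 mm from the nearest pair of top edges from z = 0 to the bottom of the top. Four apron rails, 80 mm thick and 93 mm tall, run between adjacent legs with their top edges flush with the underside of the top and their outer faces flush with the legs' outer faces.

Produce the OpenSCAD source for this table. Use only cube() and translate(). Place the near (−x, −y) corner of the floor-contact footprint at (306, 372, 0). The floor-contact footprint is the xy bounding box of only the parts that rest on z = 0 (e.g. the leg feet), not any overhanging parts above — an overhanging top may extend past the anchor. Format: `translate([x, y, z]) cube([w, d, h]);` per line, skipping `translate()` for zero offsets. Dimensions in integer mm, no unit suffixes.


translate([291, 357, 664]) cube([1235, 771, 46]);
translate([306, 372, 0]) cube([80, 80, 664]);
translate([1431, 372, 0]) cube([80, 80, 664]);
translate([306, 1033, 0]) cube([80, 80, 664]);
translate([1431, 1033, 0]) cube([80, 80, 664]);
translate([386, 372, 571]) cube([1045, 80, 93]);
translate([386, 1033, 571]) cube([1045, 80, 93]);
translate([306, 452, 571]) cube([80, 581, 93]);
translate([1431, 452, 571]) cube([80, 581, 93]);


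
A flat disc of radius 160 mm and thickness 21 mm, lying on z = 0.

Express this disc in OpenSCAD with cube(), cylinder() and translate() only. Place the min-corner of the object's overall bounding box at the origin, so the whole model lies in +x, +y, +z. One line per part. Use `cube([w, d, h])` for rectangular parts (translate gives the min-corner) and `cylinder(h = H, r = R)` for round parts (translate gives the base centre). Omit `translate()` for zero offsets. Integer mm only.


translate([160, 160, 0]) cylinder(h = 21, r = 160);


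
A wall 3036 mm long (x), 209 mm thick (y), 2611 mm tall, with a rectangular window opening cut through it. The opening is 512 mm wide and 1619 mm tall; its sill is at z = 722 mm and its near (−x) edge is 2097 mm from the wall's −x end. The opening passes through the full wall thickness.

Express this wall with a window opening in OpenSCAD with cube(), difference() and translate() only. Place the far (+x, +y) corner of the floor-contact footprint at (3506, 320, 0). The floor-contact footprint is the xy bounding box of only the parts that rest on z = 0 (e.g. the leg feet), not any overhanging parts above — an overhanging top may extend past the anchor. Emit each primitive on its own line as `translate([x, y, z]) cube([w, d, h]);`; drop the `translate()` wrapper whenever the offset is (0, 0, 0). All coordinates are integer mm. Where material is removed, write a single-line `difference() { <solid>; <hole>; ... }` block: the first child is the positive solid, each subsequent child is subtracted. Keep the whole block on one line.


difference() { translate([470, 111, 0]) cube([3036, 209, 2611]); translate([2567, 111, 722]) cube([512, 209, 1619]); }


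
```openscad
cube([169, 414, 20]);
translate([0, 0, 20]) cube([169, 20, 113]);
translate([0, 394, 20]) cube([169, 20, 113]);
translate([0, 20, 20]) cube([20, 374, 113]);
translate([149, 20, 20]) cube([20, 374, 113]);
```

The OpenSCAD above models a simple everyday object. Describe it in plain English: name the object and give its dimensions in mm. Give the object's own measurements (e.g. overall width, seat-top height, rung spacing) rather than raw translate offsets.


An open-topped rectangular box: outside dimensions 169×414×133 mm, with a uniform wall and base thickness of 20 mm. The base is a full 169×414 slab on the floor; four walls sit on top of the base. The front and back walls (the −y and +y sides) span the full width; the two side walls fit between them.


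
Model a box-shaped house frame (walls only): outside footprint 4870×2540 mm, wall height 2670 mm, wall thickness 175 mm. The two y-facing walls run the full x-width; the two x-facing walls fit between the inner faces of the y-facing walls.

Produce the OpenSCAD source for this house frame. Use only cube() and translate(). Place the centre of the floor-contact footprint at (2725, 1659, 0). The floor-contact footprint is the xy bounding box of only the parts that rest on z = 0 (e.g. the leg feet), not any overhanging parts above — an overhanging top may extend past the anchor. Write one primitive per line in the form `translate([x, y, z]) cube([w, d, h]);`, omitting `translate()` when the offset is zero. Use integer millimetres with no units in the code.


translate([290, 389, 0]) cube([4870, 175, 2670]);
translate([290, 2754, 0]) cube([4870, 175, 2670]);
translate([290, 564, 0]) cube([175, 2190, 2670]);
translate([4985, 564, 0]) cube([175, 2190, 2670]);


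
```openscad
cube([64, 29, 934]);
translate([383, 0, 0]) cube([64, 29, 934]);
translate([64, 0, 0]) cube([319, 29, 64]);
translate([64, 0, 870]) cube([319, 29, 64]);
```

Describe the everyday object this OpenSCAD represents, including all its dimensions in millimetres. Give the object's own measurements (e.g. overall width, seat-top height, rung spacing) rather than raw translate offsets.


A rectangular picture frame lying in the x–z plane (depth along y). The opening is 319 mm wide (x) by 806 mm tall (z), surrounded by a border 64 mm wide on all four sides. The frame is 29 mm deep and is made of two full-height vertical stiles with two horizontal rails fitted between them.
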